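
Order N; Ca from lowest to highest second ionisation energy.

IE_2 is the cost of taking one more electron from the +1 cation: N⁺ still has 4 valence electrons; Ca⁺ still has 1 valence electron.
All are still removing valence electrons, so compare the +1 ions as you would atoms: IE_2 generally rises across a period (higher Z_eff) and falls down a group (larger shell), subject to the usual subshell exceptions.
Valence configurations: N⁺ [He]2s²2p², Ca⁺ [Ar]4s¹.
The numbers (kJ/mol): N 2856, Ca 1145.
So the second ionization energies run Ca < N.

Ca, N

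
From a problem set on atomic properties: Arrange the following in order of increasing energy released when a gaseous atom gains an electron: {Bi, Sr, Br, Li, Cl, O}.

Li is in period 2, group 1; O is in period 2, group 16; Cl is in period 3, group 17; Br is in period 4, group 17; Sr is in period 5, group 2; Bi is in period 6, group 15.
Atoms with high Z_eff and room in the valence shell (especially the halogens) have the most exothermic electron affinities.
Here both period and group differ, so the two effects have to be weighed against each other.
Li > Sr: the two effects oppose for this pair; the down-group effect wins (60 vs 5 kJ/mol).
Bi > Li: the two effects oppose for this pair; the across-period effect wins (91 vs 60 kJ/mol).
O > Bi: relative to Bi, both the across-period and down-group shifts push O's electron affinity up.
Br > O: the two effects oppose for this pair; the across-period effect wins (325 vs 141 kJ/mol).
Cl > Br: Cl sits above Br in group 17, so the down-group effect alone puts Cl higher.
Approximate values (kJ/mol): Li 60, O 141, Cl 349, Br 325, Sr 5, Bi 91.
So from lowest to highest: Sr < Li < Bi < O < Br < Cl.

Sr < Li < Bi < O < Br < Cl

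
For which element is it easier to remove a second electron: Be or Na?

After 1 electron has been removed, what remains? Be⁺ still has 1 valence electron; Na⁺ is the bare [Ne] core.
Breaking into a closed-shell core is much more expensive than removing a leftover valence electron — Na has the largest IE_2 here.
The numbers (kJ/mol): Be 1757, Na 4562.
Putting it together, IE_2: Be < Na.

Be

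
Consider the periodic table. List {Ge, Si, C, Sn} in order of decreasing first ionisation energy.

C is in period 2, group 14; Si is in period 3, group 14; Ge is in period 4, group 14; Sn is in period 5, group 14.
Across a period the outer electron is held more tightly (higher IE₁); down a group it sits in a higher shell, more shielded, and comes off more easily.
All are in group 14, so first ionization energy increases up the group.
So from highest to lowest: C > Si > Ge > Sn.

C, Si, Ge, Sn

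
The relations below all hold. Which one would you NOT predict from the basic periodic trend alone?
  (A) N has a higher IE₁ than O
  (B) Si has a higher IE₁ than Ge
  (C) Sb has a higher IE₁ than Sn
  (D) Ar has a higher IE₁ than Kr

The general trend: IE₁ increases across a period and decreases down a group.
(A) N (period 2, group 15) vs O (period 2, group 16): the stated order contradicts the simple trend.
(B) Si (period 3, group 14) vs Ge (period 4, group 14): the stated order agrees with the simple trend.
(C) Sb (period 5, group 15) vs Sn (period 5, group 14): the stated order agrees with the simple trend.
(D) Ar (period 3, group 18) vs Kr (period 4, group 18): the stated order agrees with the simple trend.
The exception is (A): pairing an electron in O's 2p⁴ costs repulsion energy, so O ionizes more easily than half-filled N (2p³).

(A)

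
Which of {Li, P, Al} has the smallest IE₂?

Al

IE_2 is the cost of taking one more electron from the +1 cation: Li⁺ is the bare [He] core; P⁺ still has 4 valence electrons; Al⁺ still has 2 valence electrons.
Core electrons are held far more tightly than valence electrons, so Li tops the IE_2 order.
Valence configurations: P⁺ [Ne]3s²3p², Al⁺ [Ne]3s².
Tabulated IE_2 (kJ/mol): Li 7298, P 1907, Al 1817.
Hence IE_2: Al < P < Li.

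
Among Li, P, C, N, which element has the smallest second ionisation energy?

P

After 1 electron has been removed, what remains? Li⁺ is the bare [He] core; P⁺ still has 4 valence electrons; C⁺ still has 3 valence electrons; N⁺ still has 4 valence electrons.
Pulling an electron out of a noble-gas core costs far more than removing a remaining valence electron, so Li sits at the high end of IE_2.
Valence configurations: P⁺ [Ne]3s²3p², C⁺ [He]2s²2p¹, N⁺ [He]2s²2p².
Approximate IE_2 values (kJ/mol): Li 7298, P 1907, C 2353, N 2856.
Putting it together, IE_2: P < C < N < Li.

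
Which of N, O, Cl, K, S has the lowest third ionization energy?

Consider each +2 ion: N²⁺ still has 3 valence electrons; O²⁺ still has 4 valence electrons; Cl²⁺ still has 5 valence electrons; K²⁺ is already 1 electron into the core; S²⁺ still has 4 valence electrons.
Usually core removal costs more than valence removal, but here the competition is close: a tightly held n=2 valence electron can cost more to remove than an n=3 core electron, so the actual values have to decide it.
Valence configurations: N²⁺ [He]2s²2p¹, O²⁺ [He]2s²2p², Cl²⁺ [Ne]3s²3p³, S²⁺ [Ne]3s²3p².
Approximate IE_3 values (kJ/mol): N 4578, O 5300, Cl 3822, K 4420, S 3357.
Putting it together, IE_3: S < Cl < K < N < O.

S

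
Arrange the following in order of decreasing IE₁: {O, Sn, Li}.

O, Sn, Li

Li is in period 2, group 1; O is in period 2, group 16; Sn is in period 5, group 14.
Removing the outermost electron gets harder across a period and easier down a group.
Here both period and group differ, so the two effects have to be weighed against each other.
Sn > Li: period and group pull opposite ways; the across-period shift dominates (709 vs 520 kJ/mol).
O > Sn: relative to Sn, both the across-period and down-group shifts push O's first ionization energy up.
Tabulated first ionization energy (kJ/mol): Li 520, O 1314, Sn 709.
So from highest to lowest: O > Sn > Li.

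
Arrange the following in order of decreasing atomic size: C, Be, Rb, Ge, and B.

Rb > Ge > Be > B > C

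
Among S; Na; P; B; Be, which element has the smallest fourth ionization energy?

Consider each +3 ion: S³⁺ still has 3 valence electrons; Na³⁺ is already 2 electrons into the core; P³⁺ still has 2 valence electrons; B³⁺ is the bare [He] core; Be³⁺ is already 1 electron into the core.
Breaking into a closed-shell core is much more expensive than removing a leftover valence electron — Na, Be and B have the largest IE_4 here.
Valence configurations: S³⁺ [Ne]3s²3p¹, P³⁺ [Ne]3s².
S³⁺ loses a lone 3p electron whereas P³⁺ must break into a filled 3s² pair, so IE_4(P) > IE_4(S) even though S has the higher nuclear charge.
Tabulated IE_4 (kJ/mol): S 4556, Na 9543, P 4964, B 25026, Be 21007.
Hence IE_4: S < P < Na < Be < B.

S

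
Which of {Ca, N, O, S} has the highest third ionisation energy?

O

After 2 electrons have been removed, what remains? Ca²⁺ is the bare [Ar] core; N²⁺ still has 3 valence electrons; O²⁺ still has 4 valence electrons; S²⁺ still has 4 valence electrons.
Usually core removal costs more than valence removal, but here the competition is close: a tightly held n=2 valence electron can cost more to remove than an n=3 core electron, so the actual values have to decide it.
Valence configurations: N²⁺ [He]2s²2p¹, O²⁺ [He]2s²2p², S²⁺ [Ne]3s²3p².
The numbers (kJ/mol): Ca 4912, N 4578, O 5300, S 3357.
Hence IE_3: S < N < Ca < O.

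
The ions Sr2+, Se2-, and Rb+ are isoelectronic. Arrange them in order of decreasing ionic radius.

Se2- > Rb+ > Sr2+

All of these have 36 electrons, so size is governed by nuclear charge alone: the more protons, the stronger the pull on the same electron cloud, and the smaller the ion.
Nuclear charges: Sr2+ (Z=38), Rb+ (Z=37), Se2- (Z=34).
Largest to smallest: Se2- > Rb+ > Sr2+.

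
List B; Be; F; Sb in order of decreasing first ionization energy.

F > Be > Sb > B

IE₁ increases left→right with effective nuclear charge and decreases top→bottom as the valence shell moves farther out.
These span different periods and groups, so the two trends combine.
Sb > B: period and group pull opposite ways; the across-period shift dominates (831 vs 801 kJ/mol).
Be > Sb: the two effects oppose for this pair; the down-group effect wins (900 vs 831 kJ/mol).
F > Be: both are in period 2; the period trend gives F the larger value.
Note the exception: Be has a higher first ionization energy than B, contrary to the simple trend — removing B's lone 2p electron is easier than breaking Be's filled 2s².
Tabulated first ionization energy (kJ/mol): Be 900, B 801, F 1681, Sb 831.
So from highest to lowest: F > Be > Sb > B.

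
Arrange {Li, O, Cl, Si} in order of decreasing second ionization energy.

Li, O, Cl, Si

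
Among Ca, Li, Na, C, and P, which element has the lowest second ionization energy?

Ca

IE_2 is the cost of taking one more electron from the +1 cation: Ca⁺ still has 1 valence electron; Li⁺ is the bare [He] core; Na⁺ is the bare [Ne] core; C⁺ still has 3 valence electrons; P⁺ still has 4 valence electrons.
Core electrons are held far more tightly than valence electrons, so Na and Li top the IE_2 order.
Valence configurations: Ca⁺ [Ar]4s¹, C⁺ [He]2s²2p¹, P⁺ [Ne]3s²3p².
The numbers (kJ/mol): Ca 1145, Li 7298, Na 4562, C 2353, P 1907.
So the second ionization energies run Ca < P < C < Na < Li.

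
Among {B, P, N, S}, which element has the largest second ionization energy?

Consider each +1 ion: B⁺ still has 2 valence electrons; P⁺ still has 4 valence electrons; N⁺ still has 4 valence electrons; S⁺ still has 5 valence electrons.
All are still removing valence electrons, so compare the +1 ions as you would atoms: IE_2 generally rises across a period (higher Z_eff) and falls down a group (larger shell), subject to the usual subshell exceptions.
Valence configurations: B⁺ [He]2s², P⁺ [Ne]3s²3p², N⁺ [He]2s²2p², S⁺ [Ne]3s²3p³.
Tabulated IE_2 (kJ/mol): B 2427, P 1907, N 2856, S 2252.
Hence IE_2: P < S < B < N.

N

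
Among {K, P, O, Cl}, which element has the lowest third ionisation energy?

P

The third ionization energy removes an electron from the +2 ion. For each element: K²⁺ is already 1 electron into the core; P²⁺ still has 3 valence electrons; O²⁺ still has 4 valence electrons; Cl²⁺ still has 5 valence electrons.
Usually core removal costs more than valence removal, but here the competition is close: a tightly held n=2 valence electron can cost more to remove than an n=3 core electron, so the actual values have to decide it.
Valence configurations: P²⁺ [Ne]3s²3p¹, O²⁺ [He]2s²2p², Cl²⁺ [Ne]3s²3p³.
Approximate IE_3 values (kJ/mol): K 4420, P 2914, O 5300, Cl 3822.
So the third ionization energies run P < Cl < K < O.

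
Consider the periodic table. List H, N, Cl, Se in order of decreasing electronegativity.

H is in period 1, group 1; N is in period 2, group 15; Cl is in period 3, group 17; Se is in period 4, group 16.
Atoms toward the upper right of the periodic table pull bonding electrons most strongly.
These span different periods and groups, so the two trends combine.
Se > H: period and group pull opposite ways; the across-period shift dominates (2.55 vs 2.20).
N > Se: the two effects oppose for this pair; the down-group effect wins (3.04 vs 2.55).
Cl > N: period and group pull opposite ways; the across-period shift dominates (3.16 vs 3.04).
Tabulated electronegativity (Pauling): H 2.20, N 3.04, Cl 3.16, Se 2.55.
So from highest to lowest: Cl > N > Se > H.

Cl, N, Se, H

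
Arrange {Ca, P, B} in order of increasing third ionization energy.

P < B < Ca

IE_3 is the cost of taking one more electron from the +2 cation: Ca²⁺ is the bare [Ar] core; P²⁺ still has 3 valence electrons; B²⁺ still has 1 valence electron.
Breaking into a closed-shell core is much more expensive than removing a leftover valence electron — Ca has the largest IE_3 here.
Valence configurations: P²⁺ [Ne]3s²3p¹, B²⁺ [He]2s¹.
Tabulated IE_3 (kJ/mol): Ca 4912, P 2914, B 3660.
Hence IE_3: P < B < Ca.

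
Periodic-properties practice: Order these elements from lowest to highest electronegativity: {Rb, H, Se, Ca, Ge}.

Rb, Ca, Ge, H, Se

H is in period 1, group 1; Ca is in period 4, group 2; Ge is in period 4, group 14; Se is in period 4, group 16; Rb is in period 5, group 1.
Atoms toward the upper right of the periodic table pull bonding electrons most strongly.
These span different periods and groups, so the two trends combine.
Ca > Rb: both effects reinforce here, so Ca is clearly the higher of the two.
Ge > Ca: Ge lies to the right of Ca in period 4, so the across-period effect alone puts Ge higher.
H > Ge: period and group pull opposite ways; the down-group shift dominates (2.20 vs 2.01).
Se > H: period and group pull opposite ways; the across-period shift dominates (2.55 vs 2.20).
Approximate values (Pauling): H 2.20, Ca 1.00, Ge 2.01, Se 2.55, Rb 0.82.
So from lowest to highest: Rb < Ca < Ge < H < Se.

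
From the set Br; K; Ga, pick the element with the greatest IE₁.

Br

Removing the outermost electron gets harder across a period and easier down a group.
All lie in period 4, so first ionization energy increases left to right.
The greatest IE₁ among these belongs to Br.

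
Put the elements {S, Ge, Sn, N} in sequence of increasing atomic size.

N is in period 2, group 15; S is in period 3, group 16; Ge is in period 4, group 14; Sn is in period 5, group 14.
Radius decreases left→right (rising Z_eff, same n) and increases top→bottom (higher n).
Neither a single period nor a single group — weigh both effects.
S > N: period and group pull opposite ways; the down-group shift dominates (103 vs 71 pm).
Ge > S: relative to S, both the across-period and down-group shifts push Ge's atomic radius up.
Sn > Ge: Sn sits below Ge in group 14, so the down-group effect alone puts Sn larger.
Approximate values (pm): N 71, S 103, Ge 121, Sn 140.
So from smallest to largest: N < S < Ge < Sn.

N, S, Ge, Sn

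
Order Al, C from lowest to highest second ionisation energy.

Al < C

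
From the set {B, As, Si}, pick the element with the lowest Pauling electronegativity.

Si

B is in period 2, group 13; Si is in period 3, group 14; As is in period 4, group 15.
EN rises left→right (higher Z_eff, smaller atoms) and falls top→bottom (larger, more shielded atoms).
A diagonal step moves right (one effect) and down (the opposite effect) at once.
B > Si: period and group pull opposite ways; the down-group shift dominates (2.04 vs 1.90).
As > B: the two effects oppose for this pair; the across-period effect wins (2.18 vs 2.04).
Tabulated electronegativity (Pauling): B 2.04, Si 1.90, As 2.18.
The lowest Pauling electronegativity among these belongs to Si.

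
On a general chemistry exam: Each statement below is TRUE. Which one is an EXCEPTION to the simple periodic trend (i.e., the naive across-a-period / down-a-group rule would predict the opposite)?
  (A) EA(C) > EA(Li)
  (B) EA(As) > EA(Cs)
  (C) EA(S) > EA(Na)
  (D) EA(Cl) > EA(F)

(D)

The general trend: electron affinity increases across a period and decreases down a group.
(A) C (period 2, group 14) vs Li (period 2, group 1): the stated order agrees with the simple trend.
(B) As (period 4, group 15) vs Cs (period 6, group 1): the stated order agrees with the simple trend.
(C) S (period 3, group 16) vs Na (period 3, group 1): the stated order agrees with the simple trend.
(D) Cl (period 3, group 17) vs F (period 2, group 17): the stated order contradicts the simple trend.
The exception is (D): F's small 2p subshell makes the incoming electron feel strong e⁻–e⁻ repulsion, so Cl actually releases more energy on gaining an electron.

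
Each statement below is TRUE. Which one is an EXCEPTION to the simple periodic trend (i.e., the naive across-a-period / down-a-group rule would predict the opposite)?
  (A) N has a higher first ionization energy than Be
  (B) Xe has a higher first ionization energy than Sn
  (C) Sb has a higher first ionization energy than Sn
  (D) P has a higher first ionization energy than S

(D)

The general trend: first ionization energy increases across a period and decreases down a group.
(A) N (period 2, group 15) vs Be (period 2, group 2): the stated order agrees with the simple trend.
(B) Xe (period 5, group 18) vs Sn (period 5, group 14): the stated order agrees with the simple trend.
(C) Sb (period 5, group 15) vs Sn (period 5, group 14): the stated order agrees with the simple trend.
(D) P (period 3, group 15) vs S (period 3, group 16): the stated order contradicts the simple trend.
The exception is (D): S (3p⁴) ionizes more easily than half-filled P (3p³) because the paired 3p electron in S is pushed out by e⁻–e⁻ repulsion.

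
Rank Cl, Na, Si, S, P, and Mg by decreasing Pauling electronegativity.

Cl > S > P > Si > Mg > Na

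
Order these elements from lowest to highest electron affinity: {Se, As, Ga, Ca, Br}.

Ca < Ga < As < Se < Br

Ca is in period 4, group 2; Ga is in period 4, group 13; As is in period 4, group 15; Se is in period 4, group 16; Br is in period 4, group 17.
Adding an electron releases more energy for atoms nearer the top right (short of the noble gases).
All lie in period 4, so electron affinity increases left to right.
So from lowest to highest: Ca < Ga < As < Se < Br.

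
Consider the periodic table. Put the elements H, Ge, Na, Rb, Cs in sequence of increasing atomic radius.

H < Ge < Na < Rb < Cs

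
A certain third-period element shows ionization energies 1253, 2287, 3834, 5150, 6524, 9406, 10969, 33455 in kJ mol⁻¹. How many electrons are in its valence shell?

7

Look for the largest jump between consecutive ionization energies: IE8/IE7 ≈ 3.0, far larger than any earlier ratio.
That jump marks the point where a core electron is being removed. So the atom has 7 valence electrons.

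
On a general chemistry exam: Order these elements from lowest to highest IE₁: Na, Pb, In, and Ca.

Na < In < Ca < Pb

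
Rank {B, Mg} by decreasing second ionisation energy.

B, Mg

The second ionization energy removes an electron from the +1 ion. For each element: B⁺ still has 2 valence electrons; Mg⁺ still has 1 valence electron.
All are still removing valence electrons, so compare the +1 ions as you would atoms: IE_2 generally rises across a period (higher Z_eff) and falls down a group (larger shell), subject to the usual subshell exceptions.
Valence configurations: B⁺ [He]2s², Mg⁺ [Ne]3s¹.
Approximate IE_2 values (kJ/mol): B 2427, Mg 1451.
So the second ionization energies run Mg < B.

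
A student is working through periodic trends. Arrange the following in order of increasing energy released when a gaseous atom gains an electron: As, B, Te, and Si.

B < As < Si < Te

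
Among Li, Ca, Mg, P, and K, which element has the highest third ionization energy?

Li

After 2 electrons have been removed, what remains? Li²⁺ is already 1 electron into the core; Ca²⁺ is the bare [Ar] core; Mg²⁺ is the bare [Ne] core; P²⁺ still has 3 valence electrons; K²⁺ is already 1 electron into the core.
Core electrons are held far more tightly than valence electrons, so K, Ca, Mg and Li top the IE_3 order.
The numbers (kJ/mol): Li 11815, Ca 4912, Mg 7733, P 2914, K 4420.
So the third ionization energies run P < K < Ca < Mg < Li.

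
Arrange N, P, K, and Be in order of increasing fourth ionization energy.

IE_4 is the cost of taking one more electron from the +3 cation: N³⁺ still has 2 valence electrons; P³⁺ still has 2 valence electrons; K³⁺ is already 2 electrons into the core; Be³⁺ is already 1 electron into the core.
Usually core removal costs more than valence removal, but here the competition is close: a tightly held n=2 valence electron can cost more to remove than an n=3 core electron, so the actual values have to decide it.
Valence configurations: N³⁺ [He]2s², P³⁺ [Ne]3s².
Tabulated IE_4 (kJ/mol): N 7475, P 4964, K 5877, Be 21007.
So the fourth ionization energies run P < K < N < Be.

P < K < N < Be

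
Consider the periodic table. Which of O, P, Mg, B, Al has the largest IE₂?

O

The second ionization energy removes an electron from the +1 ion. For each element: O⁺ still has 5 valence electrons; P⁺ still has 4 valence electrons; Mg⁺ still has 1 valence electron; B⁺ still has 2 valence electrons; Al⁺ still has 2 valence electrons.
All are still removing valence electrons, so compare the +1 ions as you would atoms: IE_2 generally rises across a period (higher Z_eff) and falls down a group (larger shell), subject to the usual subshell exceptions.
Valence configurations: O⁺ [He]2s²2p³, P⁺ [Ne]3s²3p², Mg⁺ [Ne]3s¹, B⁺ [He]2s², Al⁺ [Ne]3s².
The numbers (kJ/mol): O 3388, P 1907, Mg 1451, B 2427, Al 1817.
So the second ionization energies run Mg < Al < P < B < O.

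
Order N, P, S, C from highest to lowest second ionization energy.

The second ionization energy removes an electron from the +1 ion. For each element: N⁺ still has 4 valence electrons; P⁺ still has 4 valence electrons; S⁺ still has 5 valence electrons; C⁺ still has 3 valence electrons.
All are still removing valence electrons, so compare the +1 ions as you would atoms: IE_2 generally rises across a period (higher Z_eff) and falls down a group (larger shell), subject to the usual subshell exceptions.
Valence configurations: N⁺ [He]2s²2p², P⁺ [Ne]3s²3p², S⁺ [Ne]3s²3p³, C⁺ [He]2s²2p¹.
Tabulated IE_2 (kJ/mol): N 2856, P 1907, S 2252, C 2353.
So the second ionization energies run P < S < C < N.

N, C, S, P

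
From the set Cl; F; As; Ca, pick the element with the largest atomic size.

Across a period the added protons contract the valence shell; down a group each new principal shell makes the atom larger.
Neither a single period nor a single group — weigh both effects.
Cl > F: Cl sits below F in group 17, so the down-group effect alone puts Cl larger.
As > Cl: both effects reinforce here, so As is clearly the larger of the two.
Ca > As: Ca lies to the left of As in period 4, so the across-period effect alone puts Ca larger.
Approximate values (pm): F 64, Cl 99, Ca 171, As 121.
The largest atomic size among these belongs to Ca.

Ca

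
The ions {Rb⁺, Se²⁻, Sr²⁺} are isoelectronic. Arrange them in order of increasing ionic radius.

Sr²⁺, Rb⁺, Se²⁻

All of these have 36 electrons, so size is governed by nuclear charge alone: the more protons, the stronger the pull on the same electron cloud, and the smaller the ion.
Nuclear charges: Sr²⁺ (Z=38), Rb⁺ (Z=37), Se²⁻ (Z=34).
Smallest to largest: Sr²⁺ < Rb⁺ < Se²⁻.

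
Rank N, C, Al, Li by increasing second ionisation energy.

Al < C < N < Li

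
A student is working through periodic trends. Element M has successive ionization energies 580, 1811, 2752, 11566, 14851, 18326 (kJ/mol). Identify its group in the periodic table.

Look for the largest jump between consecutive ionization energies: IE4/IE3 ≈ 4.2, far larger than any earlier ratio.
That jump marks the point where a core electron is being removed. So the atom has 3 valence electrons.
A main-group element with 3 valence electrons is in group 13.

Group 13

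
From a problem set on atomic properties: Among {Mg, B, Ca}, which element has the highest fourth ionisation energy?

B

After 3 electrons have been removed, what remains? Mg³⁺ is already 1 electron into the core; B³⁺ is the bare [He] core; Ca³⁺ is already 1 electron into the core.
All of these are removing an electron from a noble-gas core or deeper; the smaller core (lower principal quantum number) is held far more tightly, and within a period the higher nuclear charge binds the same core more tightly.
The numbers (kJ/mol): Mg 10543, B 25026, Ca 6491.
Hence IE_4: Ca < Mg < B.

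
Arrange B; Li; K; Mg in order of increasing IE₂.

The second ionization energy removes an electron from the +1 ion. For each element: B⁺ still has 2 valence electrons; Li⁺ is the bare [He] core; K⁺ is the bare [Ar] core; Mg⁺ still has 1 valence electron.
Pulling an electron out of a noble-gas core costs far more than removing a remaining valence electron, so K and Li sit at the high end of IE_2.
Valence configurations: B⁺ [He]2s², Mg⁺ [Ne]3s¹.
Tabulated IE_2 (kJ/mol): B 2427, Li 7298, K 3052, Mg 1451.
So the second ionization energies run Mg < B < K < Li.

Mg < B < K < Li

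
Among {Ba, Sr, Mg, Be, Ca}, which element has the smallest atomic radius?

Be is in period 2, group 2; Mg is in period 3, group 2; Ca is in period 4, group 2; Sr is in period 5, group 2; Ba is in period 6, group 2.
Moving right in a period, electrons are added to the same shell under a stronger nuclear pull, so atoms get smaller; moving down, a new shell is opened and atoms get larger.
All are in group 2, so atomic radius increases down the group.
The smallest atomic radius among these belongs to Be.

Be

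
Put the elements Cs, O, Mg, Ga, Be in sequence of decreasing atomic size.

Cs > Mg > Ga > Be > O

Be is in period 2, group 2; O is in period 2, group 16; Mg is in period 3, group 2; Ga is in period 4, group 13; Cs is in period 6, group 1.
Moving right in a period, electrons are added to the same shell under a stronger nuclear pull, so atoms get smaller; moving down, a new shell is opened and atoms get larger.
Here both period and group differ, so the two effects have to be weighed against each other.
Be > O: both are in period 2; the period trend gives Be the larger value.
Ga > Be: period and group pull opposite ways; the down-group shift dominates (124 vs 102 pm).
Mg > Ga: period and group pull opposite ways; the across-period shift dominates (139 vs 124 pm).
Cs > Mg: both effects reinforce here, so Cs is clearly the larger of the two.
Approximate values (pm): Be 102, O 63, Mg 139, Ga 124, Cs 232.
So from largest to smallest: Cs > Mg > Ga > Be > O.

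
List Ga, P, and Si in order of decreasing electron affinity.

Si > P > Ga

Si is in period 3, group 14; P is in period 3, group 15; Ga is in period 4, group 13.
EA tends to increase across a period and decrease down a group, though the pattern is less regular than for IE or radius.
Here both period and group differ, so the two effects have to be weighed against each other.
P > Ga: both effects reinforce here, so P is clearly the higher of the two.
Si > P: this pair runs against the simple trend — see the exception note.
Note the exception: Si has a higher electron affinity than P, contrary to the simple trend — adding an electron to P's half-filled 3p³ is unfavourable, so Si (3p²) has the more exothermic EA.
For reference (kJ/mol): Si 134, P 72, Ga 29.
So from highest to lowest: Si > P > Ga.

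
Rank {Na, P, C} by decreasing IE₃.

IE_3 is the cost of taking one more electron from the +2 cation: Na²⁺ is already 1 electron into the core; P²⁺ still has 3 valence electrons; C²⁺ still has 2 valence electrons.
Core electrons are held far more tightly than valence electrons, so Na tops the IE_3 order.
Valence configurations: P²⁺ [Ne]3s²3p¹, C²⁺ [He]2s².
The numbers (kJ/mol): Na 6910, P 2914, C 4620.
Overall IE_3 order: P < C < Na.

Na, C, P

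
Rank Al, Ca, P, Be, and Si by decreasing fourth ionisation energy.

Be, Al, Ca, P, Si

After 3 electrons have been removed, what remains? Al³⁺ is the bare [Ne] core; Ca³⁺ is already 1 electron into the core; P³⁺ still has 2 valence electrons; Be³⁺ is already 1 electron into the core; Si³⁺ still has 1 valence electron.
Breaking into a closed-shell core is much more expensive than removing a leftover valence electron — Ca, Al and Be have the largest IE_4 here.
Valence configurations: P³⁺ [Ne]3s², Si³⁺ [Ne]3s¹.
The numbers (kJ/mol): Al 11577, Ca 6491, P 4964, Be 21007, Si 4356.
So the fourth ionization energies run Si < P < Ca < Al < Be.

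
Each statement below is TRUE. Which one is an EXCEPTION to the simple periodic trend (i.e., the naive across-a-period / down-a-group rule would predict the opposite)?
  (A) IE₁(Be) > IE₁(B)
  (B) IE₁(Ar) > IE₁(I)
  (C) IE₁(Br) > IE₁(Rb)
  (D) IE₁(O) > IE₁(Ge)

The general trend: IE₁ increases across a period and decreases down a group.
(A) Be (period 2, group 2) vs B (period 2, group 13): the stated order contradicts the simple trend.
(B) Ar (period 3, group 18) vs I (period 5, group 17): the stated order agrees with the simple trend.
(C) Br (period 4, group 17) vs Rb (period 5, group 1): the stated order agrees with the simple trend.
(D) O (period 2, group 16) vs Ge (period 4, group 14): the stated order agrees with the simple trend.
The exception is (A): removing B's lone 2p electron is easier than breaking Be's filled 2s².

(A)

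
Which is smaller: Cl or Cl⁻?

Cl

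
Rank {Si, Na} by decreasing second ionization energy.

Na > Si

IE_2 is the cost of taking one more electron from the +1 cation: Si⁺ still has 3 valence electrons; Na⁺ is the bare [Ne] core.
Pulling an electron out of a noble-gas core costs far more than removing a remaining valence electron, so Na sits at the high end of IE_2.
Approximate IE_2 values (kJ/mol): Si 1577, Na 4562.
Putting it together, IE_2: Si < Na.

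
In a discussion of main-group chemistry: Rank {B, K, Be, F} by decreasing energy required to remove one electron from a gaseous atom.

IE₁ increases left→right with effective nuclear charge and decreases top→bottom as the valence shell moves farther out.
Neither a single period nor a single group — weigh both effects.
B > K: relative to K, both the across-period and down-group shifts push B's first ionization energy up.
Be > B: this pair runs against the simple trend — see the exception note.
F > Be: F lies to the right of Be in period 2, so the across-period effect alone puts F higher.
Note the exception: Be has a higher first ionization energy than B, contrary to the simple trend — removing B's lone 2p electron is easier than breaking Be's filled 2s².
For reference (kJ/mol): Be 900, B 801, F 1681, K 419.
So from highest to lowest: F > Be > B > K.

F, Be, B, K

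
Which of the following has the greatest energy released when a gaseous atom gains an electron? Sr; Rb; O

O

O is in period 2, group 16; Rb is in period 5, group 1; Sr is in period 5, group 2.
Atoms with high Z_eff and room in the valence shell (especially the halogens) have the most exothermic electron affinities.
Here both period and group differ, so the two effects have to be weighed against each other.
Rb > Sr: this pair runs against the simple trend — see the exception note.
O > Rb: both effects reinforce here, so O is clearly the higher of the two.
Note the exception: Rb has a higher electron affinity than Sr, contrary to the simple trend — adding an electron to Sr (ns²) has to open a new, higher-energy np subshell, which is unfavourable.
Approximate values (kJ/mol): O 141, Rb 47, Sr 5.
The greatest energy released when a gaseous atom gains an electron among these belongs to O.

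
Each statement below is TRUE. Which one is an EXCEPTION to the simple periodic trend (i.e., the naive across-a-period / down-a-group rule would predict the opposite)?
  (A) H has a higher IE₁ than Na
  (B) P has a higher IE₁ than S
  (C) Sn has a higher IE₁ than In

The general trend: IE₁ increases across a period and decreases down a group.
(A) H (period 1, group 1) vs Na (period 3, group 1): the stated order agrees with the simple trend.
(B) P (period 3, group 15) vs S (period 3, group 16): the stated order contradicts the simple trend.
(C) Sn (period 5, group 14) vs In (period 5, group 13): the stated order agrees with the simple trend.
The exception is (B): S (3p⁴) ionizes more easily than half-filled P (3p³) because the paired 3p electron in S is pushed out by e⁻–e⁻ repulsion.

(B)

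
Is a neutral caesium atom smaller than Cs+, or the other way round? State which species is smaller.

Forming Cs+ removes 1 electron from Cs. Fewer electrons for the same nuclear charge means less shielding and a higher Z_eff on the remaining electrons, and for main-group metals the entire outer shell is lost.
A cation is smaller than its parent atom: Cs+ < Cs.

Cs+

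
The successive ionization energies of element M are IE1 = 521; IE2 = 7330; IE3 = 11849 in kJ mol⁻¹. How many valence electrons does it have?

Look for the largest jump between consecutive ionization energies: IE2/IE1 ≈ 14.1, far larger than any earlier ratio.
That jump marks the point where a core electron is being removed. So the atom has 1 valence electron.

1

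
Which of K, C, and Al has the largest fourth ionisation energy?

Consider each +3 ion: K³⁺ is already 2 electrons into the core; C³⁺ still has 1 valence electron; Al³⁺ is the bare [Ne] core.
Usually core removal costs more than valence removal, but here the competition is close: a tightly held n=2 valence electron can cost more to remove than an n=3 core electron, so the actual values have to decide it.
Tabulated IE_4 (kJ/mol): K 5877, C 6223, Al 11577.
Overall IE_4 order: K < C < Al.

Al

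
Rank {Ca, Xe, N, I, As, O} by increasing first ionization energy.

N is in period 2, group 15; O is in period 2, group 16; Ca is in period 4, group 2; As is in period 4, group 15; I is in period 5, group 17; Xe is in period 5, group 18.
Across a period the outer electron is held more tightly (higher IE₁); down a group it sits in a higher shell, more shielded, and comes off more easily.
Here both period and group differ, so the two effects have to be weighed against each other.
As > Ca: As lies to the right of Ca in period 4, so the across-period effect alone puts As higher.
I > As: the two effects oppose for this pair; the across-period effect wins (1008 vs 947 kJ/mol).
Xe > I: both are in period 5; the period trend gives Xe the larger value.
O > Xe: the two effects oppose for this pair; the down-group effect wins (1314 vs 1170 kJ/mol).
N > O: this pair runs against the simple trend — see the exception note.
Note the exception: N has a higher first ionization energy than O, contrary to the simple trend — pairing an electron in O's 2p⁴ costs repulsion energy, so O ionizes more easily than half-filled N (2p³).
Approximate values (kJ/mol): N 1402, O 1314, Ca 590, As 947, I 1008, Xe 1170.
So from lowest to highest: Ca < As < I < Xe < O < N.

Ca < As < I < Xe < O < N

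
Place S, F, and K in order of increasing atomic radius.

F, S, K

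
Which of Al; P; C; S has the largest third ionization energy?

After 2 electrons have been removed, what remains? Al²⁺ still has 1 valence electron; P²⁺ still has 3 valence electrons; C²⁺ still has 2 valence electrons; S²⁺ still has 4 valence electrons.
All are still removing valence electrons, so compare the +2 ions as you would atoms: IE_3 generally rises across a period (higher Z_eff) and falls down a group (larger shell), subject to the usual subshell exceptions.
Valence configurations: Al²⁺ [Ne]3s¹, P²⁺ [Ne]3s²3p¹, C²⁺ [He]2s², S²⁺ [Ne]3s²3p².
The numbers (kJ/mol): Al 2745, P 2914, C 4620, S 3357.
Hence IE_3: Al < P < S < C.

C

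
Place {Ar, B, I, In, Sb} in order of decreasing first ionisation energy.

B is in period 2, group 13; Ar is in period 3, group 18; In is in period 5, group 13; Sb is in period 5, group 15; I is in period 5, group 17.
First ionization energy rises across a period (greater Z_eff holds electrons more tightly) and falls down a group (valence electrons are farther from the nucleus).
Here both period and group differ, so the two effects have to be weighed against each other.
B > In: they share group 13; the group trend gives B the larger value.
Sb > B: period and group pull opposite ways; the across-period shift dominates (831 vs 801 kJ/mol).
I > Sb: I lies to the right of Sb in period 5, so the across-period effect alone puts I higher.
Ar > I: both effects reinforce here, so Ar is clearly the higher of the two.
Approximate values (kJ/mol): B 801, Ar 1521, In 558, Sb 831, I 1008.
So from highest to lowest: Ar > I > Sb > B > In.

Ar > I > Sb > B > In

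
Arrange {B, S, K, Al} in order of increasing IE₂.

The second ionization energy removes an electron from the +1 ion. For each element: B⁺ still has 2 valence electrons; S⁺ still has 5 valence electrons; K⁺ is the bare [Ar] core; Al⁺ still has 2 valence electrons.
Breaking into a closed-shell core is much more expensive than removing a leftover valence electron — K has the largest IE_2 here.
Valence configurations: B⁺ [He]2s², S⁺ [Ne]3s²3p³, Al⁺ [Ne]3s².
Approximate IE_2 values (kJ/mol): B 2427, S 2252, K 3052, Al 1817.
Hence IE_2: Al < S < B < K.

Al, S, B, K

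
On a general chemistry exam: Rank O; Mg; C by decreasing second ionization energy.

O > C > Mg

Consider each +1 ion: O⁺ still has 5 valence electrons; Mg⁺ still has 1 valence electron; C⁺ still has 3 valence electrons.
All are still removing valence electrons, so compare the +1 ions as you would atoms: IE_2 generally rises across a period (higher Z_eff) and falls down a group (larger shell), subject to the usual subshell exceptions.
Valence configurations: O⁺ [He]2s²2p³, Mg⁺ [Ne]3s¹, C⁺ [He]2s²2p¹.
Approximate IE_2 values (kJ/mol): O 3388, Mg 1451, C 2353.
Hence IE_2: Mg < C < O.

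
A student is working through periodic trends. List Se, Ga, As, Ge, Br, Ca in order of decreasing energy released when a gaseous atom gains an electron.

Br > Se > Ge > As > Ga > Ca

Ca is in period 4, group 2; Ga is in period 4, group 13; Ge is in period 4, group 14; As is in period 4, group 15; Se is in period 4, group 16; Br is in period 4, group 17.
Adding an electron releases more energy for atoms nearer the top right (short of the noble gases).
All lie in period 4; the across-period trend (electron affinity increases left to right) applies, with the exception below.
Note the exception: Ge has a higher electron affinity than As, contrary to the simple trend — adding an electron to As's half-filled 4p³ is unfavourable, so Ge (4p²) has the more exothermic EA.
For reference (kJ/mol): Ca 2, Ga 29, Ge 119, As 78, Se 195, Br 325.
So from highest to lowest: Br > Se > Ge > As > Ga > Ca.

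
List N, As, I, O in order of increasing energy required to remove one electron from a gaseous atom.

N is in period 2, group 15; O is in period 2, group 16; As is in period 4, group 15; I is in period 5, group 17.
Removing the outermost electron gets harder across a period and easier down a group.
Neither a single period nor a single group — weigh both effects.
I > As: period and group pull opposite ways; the across-period shift dominates (1008 vs 947 kJ/mol).
O > I: the two effects oppose for this pair; the down-group effect wins (1314 vs 1008 kJ/mol).
N > O: this pair runs against the simple trend — see the exception note.
Note the exception: N has a higher first ionization energy than O, contrary to the simple trend — pairing an electron in O's 2p⁴ costs repulsion energy, so O ionizes more easily than half-filled N (2p³).
Tabulated first ionization energy (kJ/mol): N 1402, O 1314, As 947, I 1008.
So from lowest to highest: As < I < O < N.

As < I < O < N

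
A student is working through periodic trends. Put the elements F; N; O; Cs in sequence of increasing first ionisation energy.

N is in period 2, group 15; O is in period 2, group 16; F is in period 2, group 17; Cs is in period 6, group 1.
Across a period the outer electron is held more tightly (higher IE₁); down a group it sits in a higher shell, more shielded, and comes off more easily.
These span different periods and groups, so the two trends combine.
O > Cs: relative to Cs, both the across-period and down-group shifts push O's first ionization energy up.
N > O: this pair runs against the simple trend — see the exception note.
F > N: both are in period 2; the period trend gives F the larger value.
Note the exception: N has a higher first ionization energy than O, contrary to the simple trend — pairing an electron in O's 2p⁴ costs repulsion energy, so O ionizes more easily than half-filled N (2p³).
For reference (kJ/mol): N 1402, O 1314, F 1681, Cs 376.
So from lowest to highest: Cs < O < N < F.

Cs < O < N < F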